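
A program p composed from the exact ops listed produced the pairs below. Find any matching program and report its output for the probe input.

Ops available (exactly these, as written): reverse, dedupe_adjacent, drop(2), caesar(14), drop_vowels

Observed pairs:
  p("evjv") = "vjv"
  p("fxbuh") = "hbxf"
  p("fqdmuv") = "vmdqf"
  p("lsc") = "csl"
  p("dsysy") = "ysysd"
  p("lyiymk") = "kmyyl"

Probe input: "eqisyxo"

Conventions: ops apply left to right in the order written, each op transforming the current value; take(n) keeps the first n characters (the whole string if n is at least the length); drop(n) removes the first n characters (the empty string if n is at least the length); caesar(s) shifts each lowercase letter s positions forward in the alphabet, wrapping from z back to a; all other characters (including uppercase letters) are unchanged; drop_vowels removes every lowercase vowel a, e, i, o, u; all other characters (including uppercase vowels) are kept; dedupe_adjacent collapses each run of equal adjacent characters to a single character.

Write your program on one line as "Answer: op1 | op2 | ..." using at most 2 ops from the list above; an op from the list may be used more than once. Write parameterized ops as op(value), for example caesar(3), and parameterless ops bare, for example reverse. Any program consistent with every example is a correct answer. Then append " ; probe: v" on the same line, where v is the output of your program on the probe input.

drop_vowels | reverse ; probe: "xysq"

Check, running the answer program on each example:
  "evjv" -> "vjv" -> "vjv"
  "fxbuh" -> "fxbh" -> "hbxf"
  "fqdmuv" -> "fqdmv" -> "vmdqf"
  "lsc" -> "lsc" -> "csl"
  "dsysy" -> "dsysy" -> "ysysd"
  "lyiymk" -> "lyymk" -> "kmyyl"
  probe: "eqisyxo" -> "qsyx" -> "xysq"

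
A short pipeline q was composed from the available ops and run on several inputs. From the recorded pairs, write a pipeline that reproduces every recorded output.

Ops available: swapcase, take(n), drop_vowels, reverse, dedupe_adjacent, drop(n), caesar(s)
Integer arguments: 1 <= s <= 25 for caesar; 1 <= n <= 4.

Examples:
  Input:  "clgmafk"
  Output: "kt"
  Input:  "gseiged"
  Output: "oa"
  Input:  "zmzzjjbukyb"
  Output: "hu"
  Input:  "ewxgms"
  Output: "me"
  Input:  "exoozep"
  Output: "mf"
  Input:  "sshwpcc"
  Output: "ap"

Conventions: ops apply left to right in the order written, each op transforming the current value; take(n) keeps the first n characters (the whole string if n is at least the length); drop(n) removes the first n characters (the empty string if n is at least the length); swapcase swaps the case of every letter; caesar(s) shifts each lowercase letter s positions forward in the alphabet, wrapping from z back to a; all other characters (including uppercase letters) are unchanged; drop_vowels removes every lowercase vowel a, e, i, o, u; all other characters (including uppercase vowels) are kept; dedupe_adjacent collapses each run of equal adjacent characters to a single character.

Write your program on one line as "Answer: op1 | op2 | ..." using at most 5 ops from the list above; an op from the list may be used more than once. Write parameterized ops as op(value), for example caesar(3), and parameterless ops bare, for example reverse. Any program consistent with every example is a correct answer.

caesar(21) | dedupe_adjacent | take(2) | caesar(13)

Check, running the answer program on each example:
  "clgmafk" -> "xgbhvaf" -> "xgbhvaf" -> "xg" -> "kt"
  "gseiged" -> "bnzdbzy" -> "bnzdbzy" -> "bn" -> "oa"
  "zmzzjjbukyb" -> "uhuueewpftw" -> "uhuewpftw" -> "uh" -> "hu"
  "ewxgms" -> "zrsbhn" -> "zrsbhn" -> "zr" -> "me"
  "exoozep" -> "zsjjuzk" -> "zsjuzk" -> "zs" -> "mf"
  "sshwpcc" -> "nncrkxx" -> "ncrkx" -> "nc" -> "ap"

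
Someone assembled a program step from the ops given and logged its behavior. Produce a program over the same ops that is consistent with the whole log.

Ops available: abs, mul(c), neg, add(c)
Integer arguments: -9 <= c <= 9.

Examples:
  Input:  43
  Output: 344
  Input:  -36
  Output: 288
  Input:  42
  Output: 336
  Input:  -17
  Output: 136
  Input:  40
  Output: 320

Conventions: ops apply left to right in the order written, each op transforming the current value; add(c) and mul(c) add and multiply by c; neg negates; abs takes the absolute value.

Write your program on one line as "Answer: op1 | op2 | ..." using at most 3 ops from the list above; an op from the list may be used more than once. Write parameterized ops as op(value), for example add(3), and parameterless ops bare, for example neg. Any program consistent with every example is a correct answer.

abs | mul(-8) | neg

Check, running the answer program on each example:
  43 -> 43 -> -344 -> 344
  -36 -> 36 -> -288 -> 288
  42 -> 42 -> -336 -> 336
  -17 -> 17 -> -136 -> 136
  40 -> 40 -> -320 -> 320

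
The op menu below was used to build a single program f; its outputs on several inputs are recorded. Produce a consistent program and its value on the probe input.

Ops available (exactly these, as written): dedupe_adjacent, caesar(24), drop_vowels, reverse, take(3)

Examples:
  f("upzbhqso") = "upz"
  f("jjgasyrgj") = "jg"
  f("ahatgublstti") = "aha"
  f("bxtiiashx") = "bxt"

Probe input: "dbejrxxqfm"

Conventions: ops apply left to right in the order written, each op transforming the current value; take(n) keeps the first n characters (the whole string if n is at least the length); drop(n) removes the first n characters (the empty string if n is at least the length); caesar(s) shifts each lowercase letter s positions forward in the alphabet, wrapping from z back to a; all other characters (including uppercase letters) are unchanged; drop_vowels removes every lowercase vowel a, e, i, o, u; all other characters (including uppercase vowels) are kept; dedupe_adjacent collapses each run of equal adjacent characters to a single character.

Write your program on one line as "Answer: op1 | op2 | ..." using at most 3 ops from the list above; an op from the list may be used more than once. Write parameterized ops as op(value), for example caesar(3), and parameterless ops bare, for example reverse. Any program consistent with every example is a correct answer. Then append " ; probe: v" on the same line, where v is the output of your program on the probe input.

take(3) | dedupe_adjacent ; probe: "dbe"

Check, running the answer program on each example:
  "upzbhqso" -> "upz" -> "upz"
  "jjgasyrgj" -> "jjg" -> "jg"
  "ahatgublstti" -> "aha" -> "aha"
  "bxtiiashx" -> "bxt" -> "bxt"
  probe: "dbejrxxqfm" -> "dbe" -> "dbe"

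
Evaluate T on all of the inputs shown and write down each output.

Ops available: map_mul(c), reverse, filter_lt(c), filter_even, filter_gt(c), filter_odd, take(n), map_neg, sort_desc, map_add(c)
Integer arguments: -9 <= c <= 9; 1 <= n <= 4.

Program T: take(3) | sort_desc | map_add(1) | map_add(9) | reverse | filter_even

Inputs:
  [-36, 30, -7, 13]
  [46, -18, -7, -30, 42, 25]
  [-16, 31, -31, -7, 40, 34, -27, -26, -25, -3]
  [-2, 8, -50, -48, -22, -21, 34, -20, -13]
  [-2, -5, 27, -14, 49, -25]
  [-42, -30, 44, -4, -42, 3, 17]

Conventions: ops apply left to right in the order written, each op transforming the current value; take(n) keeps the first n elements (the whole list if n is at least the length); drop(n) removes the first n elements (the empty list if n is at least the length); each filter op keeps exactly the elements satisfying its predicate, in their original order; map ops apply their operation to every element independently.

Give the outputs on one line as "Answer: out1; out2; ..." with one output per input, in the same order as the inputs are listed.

[-26, 40]; [-8, 56]; [-6]; [-40, 8, 18]; [8]; [-32, -20, 54]

Execution, op by op:
  [-36, 30, -7, 13] -> [-36, 30, -7] -> [30, -7, -36] -> [31, -6, -35] -> [40, 3, -26] -> [-26, 3, 40] -> [-26, 40]
  [46, -18, -7, -30, 42, 25] -> [46, -18, -7] -> [46, -7, -18] -> [47, -6, -17] -> [56, 3, -8] -> [-8, 3, 56] -> [-8, 56]
  [-16, 31, -31, -7, 40, 34, -27, -26, -25, -3] -> [-16, 31, -31] -> [31, -16, -31] -> [32, -15, -30] -> [41, -6, -21] -> [-21, -6, 41] -> [-6]
  [-2, 8, -50, -48, -22, -21, 34, -20, -13] -> [-2, 8, -50] -> [8, -2, -50] -> [9, -1, -49] -> [18, 8, -40] -> [-40, 8, 18] -> [-40, 8, 18]
  [-2, -5, 27, -14, 49, -25] -> [-2, -5, 27] -> [27, -2, -5] -> [28, -1, -4] -> [37, 8, 5] -> [5, 8, 37] -> [8]
  [-42, -30, 44, -4, -42, 3, 17] -> [-42, -30, 44] -> [44, -30, -42] -> [45, -29, -41] -> [54, -20, -32] -> [-32, -20, 54] -> [-32, -20, 54]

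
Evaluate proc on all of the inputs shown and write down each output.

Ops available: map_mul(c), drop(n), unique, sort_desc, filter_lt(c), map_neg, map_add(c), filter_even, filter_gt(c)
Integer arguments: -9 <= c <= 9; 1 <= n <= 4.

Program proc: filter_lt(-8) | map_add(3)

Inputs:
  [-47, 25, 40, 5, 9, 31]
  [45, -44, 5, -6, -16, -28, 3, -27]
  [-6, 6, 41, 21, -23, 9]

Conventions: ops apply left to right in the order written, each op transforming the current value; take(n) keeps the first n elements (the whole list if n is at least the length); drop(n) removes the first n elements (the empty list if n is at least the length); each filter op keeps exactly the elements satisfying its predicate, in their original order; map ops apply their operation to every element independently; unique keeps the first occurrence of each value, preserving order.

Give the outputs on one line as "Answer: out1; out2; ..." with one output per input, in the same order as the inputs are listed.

[-44]; [-41, -13, -25, -24]; [-20]

Execution, op by op:
  [-47, 25, 40, 5, 9, 31] -> [-47] -> [-44]
  [45, -44, 5, -6, -16, -28, 3, -27] -> [-44, -16, -28, -27] -> [-41, -13, -25, -24]
  [-6, 6, 41, 21, -23, 9] -> [-23] -> [-20]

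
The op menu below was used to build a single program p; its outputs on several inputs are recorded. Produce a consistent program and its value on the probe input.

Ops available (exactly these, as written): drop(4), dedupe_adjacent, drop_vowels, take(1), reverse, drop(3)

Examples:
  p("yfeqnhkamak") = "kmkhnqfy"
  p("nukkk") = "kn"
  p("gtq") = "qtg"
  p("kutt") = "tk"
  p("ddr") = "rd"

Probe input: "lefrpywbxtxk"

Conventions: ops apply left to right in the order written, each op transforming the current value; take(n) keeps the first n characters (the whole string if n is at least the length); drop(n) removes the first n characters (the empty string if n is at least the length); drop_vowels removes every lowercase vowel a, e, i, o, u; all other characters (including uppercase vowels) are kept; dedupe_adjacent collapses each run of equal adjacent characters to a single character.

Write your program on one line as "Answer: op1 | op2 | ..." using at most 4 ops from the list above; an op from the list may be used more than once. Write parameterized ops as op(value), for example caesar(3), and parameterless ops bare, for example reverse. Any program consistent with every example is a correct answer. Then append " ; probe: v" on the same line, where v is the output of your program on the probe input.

drop_vowels | reverse | dedupe_adjacent ; probe: "kxtxbwyprfl"

Check, running the answer program on each example:
  "yfeqnhkamak" -> "yfqnhkmk" -> "kmkhnqfy" -> "kmkhnqfy"
  "nukkk" -> "nkkk" -> "kkkn" -> "kn"
  "gtq" -> "gtq" -> "qtg" -> "qtg"
  "kutt" -> "ktt" -> "ttk" -> "tk"
  "ddr" -> "ddr" -> "rdd" -> "rd"
  probe: "lefrpywbxtxk" -> "lfrpywbxtxk" -> "kxtxbwyprfl" -> "kxtxbwyprfl"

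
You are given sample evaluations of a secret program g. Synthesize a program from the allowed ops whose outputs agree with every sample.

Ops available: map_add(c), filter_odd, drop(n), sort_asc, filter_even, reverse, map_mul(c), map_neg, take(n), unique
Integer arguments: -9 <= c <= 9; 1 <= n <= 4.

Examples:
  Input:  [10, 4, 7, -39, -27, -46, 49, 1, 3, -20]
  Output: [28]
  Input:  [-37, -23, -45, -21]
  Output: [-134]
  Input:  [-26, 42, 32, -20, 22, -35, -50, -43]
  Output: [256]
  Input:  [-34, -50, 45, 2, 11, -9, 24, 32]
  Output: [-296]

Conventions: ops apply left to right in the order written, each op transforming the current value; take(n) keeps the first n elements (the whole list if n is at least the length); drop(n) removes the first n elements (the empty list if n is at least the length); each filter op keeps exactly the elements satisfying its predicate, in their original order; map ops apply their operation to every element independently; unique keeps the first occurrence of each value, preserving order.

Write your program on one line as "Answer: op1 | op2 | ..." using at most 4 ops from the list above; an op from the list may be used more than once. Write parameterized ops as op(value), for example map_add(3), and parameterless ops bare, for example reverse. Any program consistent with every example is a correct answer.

map_mul(6) | take(2) | map_add(4) | drop(1)

Check, running the answer program on each example:
  [10, 4, 7, -39, -27, -46, 49, 1, 3, -20] -> [60, 24, 42, -234, -162, -276, 294, 6, 18, -120] -> [60, 24] -> [64, 28] -> [28]
  [-37, -23, -45, -21] -> [-222, -138, -270, -126] -> [-222, -138] -> [-218, -134] -> [-134]
  [-26, 42, 32, -20, 22, -35, -50, -43] -> [-156, 252, 192, -120, 132, -210, -300, -258] -> [-156, 252] -> [-152, 256] -> [256]
  [-34, -50, 45, 2, 11, -9, 24, 32] -> [-204, -300, 270, 12, 66, -54, 144, 192] -> [-204, -300] -> [-200, -296] -> [-296]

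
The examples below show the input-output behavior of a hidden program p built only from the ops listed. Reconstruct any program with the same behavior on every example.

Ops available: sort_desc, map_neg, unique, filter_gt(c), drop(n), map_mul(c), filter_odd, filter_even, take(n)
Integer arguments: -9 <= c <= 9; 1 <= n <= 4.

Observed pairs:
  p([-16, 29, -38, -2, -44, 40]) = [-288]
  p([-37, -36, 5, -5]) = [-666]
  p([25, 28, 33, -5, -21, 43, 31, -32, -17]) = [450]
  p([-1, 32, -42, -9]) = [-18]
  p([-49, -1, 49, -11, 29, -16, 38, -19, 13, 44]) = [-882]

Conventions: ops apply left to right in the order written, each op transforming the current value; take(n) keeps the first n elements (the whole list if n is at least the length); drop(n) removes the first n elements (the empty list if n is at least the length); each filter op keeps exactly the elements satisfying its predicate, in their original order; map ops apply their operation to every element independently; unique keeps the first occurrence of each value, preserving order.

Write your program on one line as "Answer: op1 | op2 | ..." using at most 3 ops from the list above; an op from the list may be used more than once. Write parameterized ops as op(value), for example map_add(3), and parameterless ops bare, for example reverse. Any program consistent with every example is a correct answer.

map_mul(2) | take(1) | map_mul(9)

Check, running the answer program on each example:
  [-16, 29, -38, -2, -44, 40] -> [-32, 58, -76, -4, -88, 80] -> [-32] -> [-288]
  [-37, -36, 5, -5] -> [-74, -72, 10, -10] -> [-74] -> [-666]
  [25, 28, 33, -5, -21, 43, 31, -32, -17] -> [50, 56, 66, -10, -42, 86, 62, -64, -34] -> [50] -> [450]
  [-1, 32, -42, -9] -> [-2, 64, -84, -18] -> [-2] -> [-18]
  [-49, -1, 49, -11, 29, -16, 38, -19, 13, 44] -> [-98, -2, 98, -22, 58, -32, 76, -38, 26, 88] -> [-98] -> [-882]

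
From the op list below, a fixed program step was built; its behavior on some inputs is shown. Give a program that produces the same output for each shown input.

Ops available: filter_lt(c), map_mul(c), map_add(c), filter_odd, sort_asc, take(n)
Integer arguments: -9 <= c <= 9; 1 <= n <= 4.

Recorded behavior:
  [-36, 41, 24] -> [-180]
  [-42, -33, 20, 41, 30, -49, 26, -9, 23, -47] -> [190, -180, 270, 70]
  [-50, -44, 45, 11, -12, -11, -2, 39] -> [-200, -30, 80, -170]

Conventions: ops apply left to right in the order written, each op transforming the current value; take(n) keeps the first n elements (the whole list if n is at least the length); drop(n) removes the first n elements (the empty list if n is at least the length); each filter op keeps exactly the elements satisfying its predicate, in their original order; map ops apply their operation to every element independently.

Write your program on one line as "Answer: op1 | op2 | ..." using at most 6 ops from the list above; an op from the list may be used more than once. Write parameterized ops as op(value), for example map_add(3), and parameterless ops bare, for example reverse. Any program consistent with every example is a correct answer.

filter_odd | take(4) | map_add(-7) | map_add(2) | map_mul(-5)

Check, running the answer program on each example:
  [-36, 41, 24] -> [41] -> [41] -> [34] -> [36] -> [-180]
  [-42, -33, 20, 41, 30, -49, 26, -9, 23, -47] -> [-33, 41, -49, -9, 23, -47] -> [-33, 41, -49, -9] -> [-40, 34, -56, -16] -> [-38, 36, -54, -14] -> [190, -180, 270, 70]
  [-50, -44, 45, 11, -12, -11, -2, 39] -> [45, 11, -11, 39] -> [45, 11, -11, 39] -> [38, 4, -18, 32] -> [40, 6, -16, 34] -> [-200, -30, 80, -170]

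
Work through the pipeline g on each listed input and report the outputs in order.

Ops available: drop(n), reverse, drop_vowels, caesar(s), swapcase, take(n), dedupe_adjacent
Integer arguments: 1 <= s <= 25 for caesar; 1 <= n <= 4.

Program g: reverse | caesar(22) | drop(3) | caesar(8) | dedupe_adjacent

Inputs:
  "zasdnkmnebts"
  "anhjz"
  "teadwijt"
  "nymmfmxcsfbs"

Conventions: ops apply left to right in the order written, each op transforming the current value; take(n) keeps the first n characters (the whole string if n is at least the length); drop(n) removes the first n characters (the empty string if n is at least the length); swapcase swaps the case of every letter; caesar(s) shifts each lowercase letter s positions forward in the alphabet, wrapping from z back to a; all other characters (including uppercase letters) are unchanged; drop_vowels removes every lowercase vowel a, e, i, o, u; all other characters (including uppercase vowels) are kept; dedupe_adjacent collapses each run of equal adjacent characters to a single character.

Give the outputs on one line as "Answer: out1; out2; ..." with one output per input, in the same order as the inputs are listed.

Execution, op by op:
  "zasdnkmnebts" -> "stbenmkndsaz" -> "opxajigjzowv" -> "ajigjzowv" -> "irqorhwed" -> "irqorhwed"
  "anhjz" -> "zjhna" -> "vfdjw" -> "jw" -> "re" -> "re"
  "teadwijt" -> "tjiwdaet" -> "pfeszwap" -> "szwap" -> "aheix" -> "aheix"
  "nymmfmxcsfbs" -> "sbfscxmfmmyn" -> "oxboytibiiuj" -> "oytibiiuj" -> "wgbqjqqcr" -> "wgbqjqcr"

"irqorhwed"; "re"; "aheix"; "wgbqjqcr"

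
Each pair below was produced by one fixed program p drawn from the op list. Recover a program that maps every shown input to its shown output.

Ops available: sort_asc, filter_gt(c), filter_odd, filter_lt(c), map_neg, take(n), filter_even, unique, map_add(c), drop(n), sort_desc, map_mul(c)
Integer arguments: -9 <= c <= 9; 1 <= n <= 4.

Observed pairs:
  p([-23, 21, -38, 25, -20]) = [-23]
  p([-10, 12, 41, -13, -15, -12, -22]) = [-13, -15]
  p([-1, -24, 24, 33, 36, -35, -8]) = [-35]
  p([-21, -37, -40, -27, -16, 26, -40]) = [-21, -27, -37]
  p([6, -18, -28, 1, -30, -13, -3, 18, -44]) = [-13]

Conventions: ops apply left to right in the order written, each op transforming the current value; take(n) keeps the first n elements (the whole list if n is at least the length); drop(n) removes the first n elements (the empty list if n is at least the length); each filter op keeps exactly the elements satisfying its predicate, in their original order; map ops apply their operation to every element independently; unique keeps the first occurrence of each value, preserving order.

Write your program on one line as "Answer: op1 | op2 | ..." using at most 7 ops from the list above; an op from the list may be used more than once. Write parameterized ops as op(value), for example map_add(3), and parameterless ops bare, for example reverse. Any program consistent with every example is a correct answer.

unique | map_neg | sort_asc | filter_odd | filter_gt(5) | map_mul(-1)

Check, running the answer program on each example:
  [-23, 21, -38, 25, -20] -> [-23, 21, -38, 25, -20] -> [23, -21, 38, -25, 20] -> [-25, -21, 20, 23, 38] -> [-25, -21, 23] -> [23] -> [-23]
  [-10, 12, 41, -13, -15, -12, -22] -> [-10, 12, 41, -13, -15, -12, -22] -> [10, -12, -41, 13, 15, 12, 22] -> [-41, -12, 10, 12, 13, 15, 22] -> [-41, 13, 15] -> [13, 15] -> [-13, -15]
  [-1, -24, 24, 33, 36, -35, -8] -> [-1, -24, 24, 33, 36, -35, -8] -> [1, 24, -24, -33, -36, 35, 8] -> [-36, -33, -24, 1, 8, 24, 35] -> [-33, 1, 35] -> [35] -> [-35]
  [-21, -37, -40, -27, -16, 26, -40] -> [-21, -37, -40, -27, -16, 26] -> [21, 37, 40, 27, 16, -26] -> [-26, 16, 21, 27, 37, 40] -> [21, 27, 37] -> [21, 27, 37] -> [-21, -27, -37]
  [6, -18, -28, 1, -30, -13, -3, 18, -44] -> [6, -18, -28, 1, -30, -13, -3, 18, -44] -> [-6, 18, 28, -1, 30, 13, 3, -18, 44] -> [-18, -6, -1, 3, 13, 18, 28, 30, 44] -> [-1, 3, 13] -> [13] -> [-13]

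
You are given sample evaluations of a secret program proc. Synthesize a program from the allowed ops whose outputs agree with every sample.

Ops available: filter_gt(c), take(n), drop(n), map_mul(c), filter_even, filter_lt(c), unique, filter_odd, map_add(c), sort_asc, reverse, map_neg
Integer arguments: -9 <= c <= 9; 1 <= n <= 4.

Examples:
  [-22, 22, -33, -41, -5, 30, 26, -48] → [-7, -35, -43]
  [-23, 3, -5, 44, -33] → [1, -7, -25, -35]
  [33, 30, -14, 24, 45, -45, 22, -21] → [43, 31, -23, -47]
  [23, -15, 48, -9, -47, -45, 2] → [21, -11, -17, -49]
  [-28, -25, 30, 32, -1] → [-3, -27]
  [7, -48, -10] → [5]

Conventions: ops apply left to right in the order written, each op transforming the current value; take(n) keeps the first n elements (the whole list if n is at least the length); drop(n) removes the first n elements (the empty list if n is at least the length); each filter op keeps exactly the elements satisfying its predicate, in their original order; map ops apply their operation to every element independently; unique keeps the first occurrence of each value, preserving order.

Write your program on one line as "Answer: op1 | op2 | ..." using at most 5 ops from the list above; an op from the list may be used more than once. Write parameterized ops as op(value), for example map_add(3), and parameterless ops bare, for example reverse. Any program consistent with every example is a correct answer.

filter_odd | take(4) | map_add(-2) | sort_asc | reverse

Check, running the answer program on each example:
  [-22, 22, -33, -41, -5, 30, 26, -48] -> [-33, -41, -5] -> [-33, -41, -5] -> [-35, -43, -7] -> [-43, -35, -7] -> [-7, -35, -43]
  [-23, 3, -5, 44, -33] -> [-23, 3, -5, -33] -> [-23, 3, -5, -33] -> [-25, 1, -7, -35] -> [-35, -25, -7, 1] -> [1, -7, -25, -35]
  [33, 30, -14, 24, 45, -45, 22, -21] -> [33, 45, -45, -21] -> [33, 45, -45, -21] -> [31, 43, -47, -23] -> [-47, -23, 31, 43] -> [43, 31, -23, -47]
  [23, -15, 48, -9, -47, -45, 2] -> [23, -15, -9, -47, -45] -> [23, -15, -9, -47] -> [21, -17, -11, -49] -> [-49, -17, -11, 21] -> [21, -11, -17, -49]
  [-28, -25, 30, 32, -1] -> [-25, -1] -> [-25, -1] -> [-27, -3] -> [-27, -3] -> [-3, -27]
  [7, -48, -10] -> [7] -> [7] -> [5] -> [5] -> [5]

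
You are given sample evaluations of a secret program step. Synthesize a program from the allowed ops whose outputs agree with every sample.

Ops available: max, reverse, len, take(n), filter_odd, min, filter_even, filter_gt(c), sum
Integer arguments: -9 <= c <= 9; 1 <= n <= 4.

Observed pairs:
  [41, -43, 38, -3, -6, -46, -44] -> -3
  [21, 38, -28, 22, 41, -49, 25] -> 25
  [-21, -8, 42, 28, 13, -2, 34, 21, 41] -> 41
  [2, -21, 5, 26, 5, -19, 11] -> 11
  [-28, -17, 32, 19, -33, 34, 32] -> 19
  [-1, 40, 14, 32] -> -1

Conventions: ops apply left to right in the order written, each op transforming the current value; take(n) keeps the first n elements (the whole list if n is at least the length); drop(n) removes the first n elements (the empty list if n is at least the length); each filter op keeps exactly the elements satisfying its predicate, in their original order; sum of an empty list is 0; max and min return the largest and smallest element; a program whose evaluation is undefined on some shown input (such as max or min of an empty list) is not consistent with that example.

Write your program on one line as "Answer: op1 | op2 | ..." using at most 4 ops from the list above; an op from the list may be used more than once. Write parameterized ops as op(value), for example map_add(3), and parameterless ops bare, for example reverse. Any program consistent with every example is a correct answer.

filter_odd | reverse | take(2) | max

Check, running the answer program on each example:
  [41, -43, 38, -3, -6, -46, -44] -> [41, -43, -3] -> [-3, -43, 41] -> [-3, -43] -> -3
  [21, 38, -28, 22, 41, -49, 25] -> [21, 41, -49, 25] -> [25, -49, 41, 21] -> [25, -49] -> 25
  [-21, -8, 42, 28, 13, -2, 34, 21, 41] -> [-21, 13, 21, 41] -> [41, 21, 13, -21] -> [41, 21] -> 41
  [2, -21, 5, 26, 5, -19, 11] -> [-21, 5, 5, -19, 11] -> [11, -19, 5, 5, -21] -> [11, -19] -> 11
  [-28, -17, 32, 19, -33, 34, 32] -> [-17, 19, -33] -> [-33, 19, -17] -> [-33, 19] -> 19
  [-1, 40, 14, 32] -> [-1] -> [-1] -> [-1] -> -1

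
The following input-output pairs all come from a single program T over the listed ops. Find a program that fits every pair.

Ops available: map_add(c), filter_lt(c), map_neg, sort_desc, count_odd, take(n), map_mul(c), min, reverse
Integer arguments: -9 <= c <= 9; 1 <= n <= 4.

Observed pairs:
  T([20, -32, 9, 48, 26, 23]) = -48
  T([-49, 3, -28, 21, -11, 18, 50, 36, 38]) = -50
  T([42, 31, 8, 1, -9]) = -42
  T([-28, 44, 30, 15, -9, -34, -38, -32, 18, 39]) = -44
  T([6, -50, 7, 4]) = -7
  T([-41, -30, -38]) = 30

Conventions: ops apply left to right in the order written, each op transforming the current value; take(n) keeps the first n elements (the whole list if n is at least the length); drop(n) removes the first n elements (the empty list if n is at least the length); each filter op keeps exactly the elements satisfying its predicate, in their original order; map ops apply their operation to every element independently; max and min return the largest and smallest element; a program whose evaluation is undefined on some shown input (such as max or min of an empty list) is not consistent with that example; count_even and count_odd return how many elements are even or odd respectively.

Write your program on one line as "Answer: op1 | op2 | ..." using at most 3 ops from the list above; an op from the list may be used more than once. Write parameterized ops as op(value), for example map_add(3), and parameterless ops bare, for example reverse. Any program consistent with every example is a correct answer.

map_neg | min

Check, running the answer program on each example:
  [20, -32, 9, 48, 26, 23] -> [-20, 32, -9, -48, -26, -23] -> -48
  [-49, 3, -28, 21, -11, 18, 50, 36, 38] -> [49, -3, 28, -21, 11, -18, -50, -36, -38] -> -50
  [42, 31, 8, 1, -9] -> [-42, -31, -8, -1, 9] -> -42
  [-28, 44, 30, 15, -9, -34, -38, -32, 18, 39] -> [28, -44, -30, -15, 9, 34, 38, 32, -18, -39] -> -44
  [6, -50, 7, 4] -> [-6, 50, -7, -4] -> -7
  [-41, -30, -38] -> [41, 30, 38] -> 30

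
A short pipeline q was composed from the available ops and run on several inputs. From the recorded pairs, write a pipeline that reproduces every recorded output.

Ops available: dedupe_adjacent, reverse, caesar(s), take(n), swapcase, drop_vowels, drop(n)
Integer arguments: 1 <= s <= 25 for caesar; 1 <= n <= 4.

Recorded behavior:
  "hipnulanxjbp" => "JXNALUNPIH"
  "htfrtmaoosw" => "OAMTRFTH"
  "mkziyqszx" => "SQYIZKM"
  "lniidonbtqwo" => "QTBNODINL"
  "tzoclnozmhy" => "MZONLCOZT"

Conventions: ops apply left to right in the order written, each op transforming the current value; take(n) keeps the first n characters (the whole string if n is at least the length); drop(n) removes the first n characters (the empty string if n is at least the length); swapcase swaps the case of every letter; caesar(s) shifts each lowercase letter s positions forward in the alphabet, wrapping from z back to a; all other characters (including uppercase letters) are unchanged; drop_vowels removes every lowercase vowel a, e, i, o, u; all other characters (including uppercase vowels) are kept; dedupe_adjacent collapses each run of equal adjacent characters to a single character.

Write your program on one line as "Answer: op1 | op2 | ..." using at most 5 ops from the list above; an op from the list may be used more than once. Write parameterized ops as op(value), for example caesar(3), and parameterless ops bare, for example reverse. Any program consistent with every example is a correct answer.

swapcase | dedupe_adjacent | reverse | drop(2)

Check, running the answer program on each example:
  "hipnulanxjbp" -> "HIPNULANXJBP" -> "HIPNULANXJBP" -> "PBJXNALUNPIH" -> "JXNALUNPIH"
  "htfrtmaoosw" -> "HTFRTMAOOSW" -> "HTFRTMAOSW" -> "WSOAMTRFTH" -> "OAMTRFTH"
  "mkziyqszx" -> "MKZIYQSZX" -> "MKZIYQSZX" -> "XZSQYIZKM" -> "SQYIZKM"
  "lniidonbtqwo" -> "LNIIDONBTQWO" -> "LNIDONBTQWO" -> "OWQTBNODINL" -> "QTBNODINL"
  "tzoclnozmhy" -> "TZOCLNOZMHY" -> "TZOCLNOZMHY" -> "YHMZONLCOZT" -> "MZONLCOZT"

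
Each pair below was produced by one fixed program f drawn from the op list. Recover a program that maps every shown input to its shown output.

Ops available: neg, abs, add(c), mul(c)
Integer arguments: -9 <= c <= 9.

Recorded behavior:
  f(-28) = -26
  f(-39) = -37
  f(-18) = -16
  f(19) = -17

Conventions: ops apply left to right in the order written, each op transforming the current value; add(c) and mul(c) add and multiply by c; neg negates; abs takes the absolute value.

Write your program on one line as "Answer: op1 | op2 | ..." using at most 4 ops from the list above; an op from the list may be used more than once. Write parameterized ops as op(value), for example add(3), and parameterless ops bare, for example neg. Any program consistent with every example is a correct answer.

abs | add(2) | add(-4) | neg

Check, running the answer program on each example:
  -28 -> 28 -> 30 -> 26 -> -26
  -39 -> 39 -> 41 -> 37 -> -37
  -18 -> 18 -> 20 -> 16 -> -16
  19 -> 19 -> 21 -> 17 -> -17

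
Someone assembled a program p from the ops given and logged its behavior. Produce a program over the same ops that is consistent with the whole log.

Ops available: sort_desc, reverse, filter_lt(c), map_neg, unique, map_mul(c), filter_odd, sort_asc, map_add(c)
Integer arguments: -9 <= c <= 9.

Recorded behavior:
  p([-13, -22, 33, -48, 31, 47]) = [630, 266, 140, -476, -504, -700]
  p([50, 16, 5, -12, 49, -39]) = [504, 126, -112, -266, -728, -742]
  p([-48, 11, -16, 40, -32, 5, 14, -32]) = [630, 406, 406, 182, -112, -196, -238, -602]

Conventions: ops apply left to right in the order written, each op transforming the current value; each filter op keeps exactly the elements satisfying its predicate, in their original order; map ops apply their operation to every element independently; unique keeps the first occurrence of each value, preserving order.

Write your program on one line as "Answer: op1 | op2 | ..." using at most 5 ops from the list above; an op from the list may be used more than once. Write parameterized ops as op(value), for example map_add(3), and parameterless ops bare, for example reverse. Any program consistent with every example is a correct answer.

sort_asc | map_add(3) | map_mul(2) | map_neg | map_mul(7)

Check, running the answer program on each example:
  [-13, -22, 33, -48, 31, 47] -> [-48, -22, -13, 31, 33, 47] -> [-45, -19, -10, 34, 36, 50] -> [-90, -38, -20, 68, 72, 100] -> [90, 38, 20, -68, -72, -100] -> [630, 266, 140, -476, -504, -700]
  [50, 16, 5, -12, 49, -39] -> [-39, -12, 5, 16, 49, 50] -> [-36, -9, 8, 19, 52, 53] -> [-72, -18, 16, 38, 104, 106] -> [72, 18, -16, -38, -104, -106] -> [504, 126, -112, -266, -728, -742]
  [-48, 11, -16, 40, -32, 5, 14, -32] -> [-48, -32, -32, -16, 5, 11, 14, 40] -> [-45, -29, -29, -13, 8, 14, 17, 43] -> [-90, -58, -58, -26, 16, 28, 34, 86] -> [90, 58, 58, 26, -16, -28, -34, -86] -> [630, 406, 406, 182, -112, -196, -238, -602]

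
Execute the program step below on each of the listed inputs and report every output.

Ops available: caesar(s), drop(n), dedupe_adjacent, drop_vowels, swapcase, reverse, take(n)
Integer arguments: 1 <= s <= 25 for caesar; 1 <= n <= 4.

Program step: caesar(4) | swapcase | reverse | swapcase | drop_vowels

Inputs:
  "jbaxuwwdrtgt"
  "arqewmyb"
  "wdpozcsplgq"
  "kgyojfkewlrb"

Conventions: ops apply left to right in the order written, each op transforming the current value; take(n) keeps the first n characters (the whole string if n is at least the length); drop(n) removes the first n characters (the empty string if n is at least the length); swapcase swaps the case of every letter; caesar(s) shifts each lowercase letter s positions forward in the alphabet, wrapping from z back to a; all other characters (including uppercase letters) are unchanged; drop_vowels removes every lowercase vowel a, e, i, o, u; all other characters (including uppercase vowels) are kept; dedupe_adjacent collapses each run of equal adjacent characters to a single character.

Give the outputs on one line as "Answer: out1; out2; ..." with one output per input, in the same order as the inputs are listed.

Execution, op by op:
  "jbaxuwwdrtgt" -> "nfebyaahvxkx" -> "NFEBYAAHVXKX" -> "XKXVHAAYBEFN" -> "xkxvhaaybefn" -> "xkxvhybfn"
  "arqewmyb" -> "evuiaqcf" -> "EVUIAQCF" -> "FCQAIUVE" -> "fcqaiuve" -> "fcqv"
  "wdpozcsplgq" -> "ahtsdgwtpku" -> "AHTSDGWTPKU" -> "UKPTWGDSTHA" -> "ukptwgdstha" -> "kptwgdsth"
  "kgyojfkewlrb" -> "okcsnjoiapvf" -> "OKCSNJOIAPVF" -> "FVPAIOJNSCKO" -> "fvpaiojnscko" -> "fvpjnsck"

"xkxvhybfn"; "fcqv"; "kptwgdsth"; "fvpjnsck"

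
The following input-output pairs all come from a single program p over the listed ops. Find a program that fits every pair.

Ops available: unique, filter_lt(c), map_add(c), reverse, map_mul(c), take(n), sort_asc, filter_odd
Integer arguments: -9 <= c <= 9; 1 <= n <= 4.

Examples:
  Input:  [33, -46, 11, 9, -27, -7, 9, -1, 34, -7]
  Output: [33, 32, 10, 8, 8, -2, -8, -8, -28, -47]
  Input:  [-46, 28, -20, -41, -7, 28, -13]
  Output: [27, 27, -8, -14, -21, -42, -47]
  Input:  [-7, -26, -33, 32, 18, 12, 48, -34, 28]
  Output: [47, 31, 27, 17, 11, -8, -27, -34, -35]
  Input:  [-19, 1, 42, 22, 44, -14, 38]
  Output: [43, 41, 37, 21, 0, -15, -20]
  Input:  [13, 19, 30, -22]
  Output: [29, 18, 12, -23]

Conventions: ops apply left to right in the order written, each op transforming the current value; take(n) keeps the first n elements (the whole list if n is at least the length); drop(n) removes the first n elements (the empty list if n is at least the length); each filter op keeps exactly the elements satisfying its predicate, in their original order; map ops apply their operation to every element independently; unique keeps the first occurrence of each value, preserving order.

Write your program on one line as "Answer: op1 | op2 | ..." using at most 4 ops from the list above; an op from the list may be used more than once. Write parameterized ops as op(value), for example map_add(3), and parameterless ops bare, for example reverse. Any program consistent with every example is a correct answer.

sort_asc | map_add(-1) | reverse

Check, running the answer program on each example:
  [33, -46, 11, 9, -27, -7, 9, -1, 34, -7] -> [-46, -27, -7, -7, -1, 9, 9, 11, 33, 34] -> [-47, -28, -8, -8, -2, 8, 8, 10, 32, 33] -> [33, 32, 10, 8, 8, -2, -8, -8, -28, -47]
  [-46, 28, -20, -41, -7, 28, -13] -> [-46, -41, -20, -13, -7, 28, 28] -> [-47, -42, -21, -14, -8, 27, 27] -> [27, 27, -8, -14, -21, -42, -47]
  [-7, -26, -33, 32, 18, 12, 48, -34, 28] -> [-34, -33, -26, -7, 12, 18, 28, 32, 48] -> [-35, -34, -27, -8, 11, 17, 27, 31, 47] -> [47, 31, 27, 17, 11, -8, -27, -34, -35]
  [-19, 1, 42, 22, 44, -14, 38] -> [-19, -14, 1, 22, 38, 42, 44] -> [-20, -15, 0, 21, 37, 41, 43] -> [43, 41, 37, 21, 0, -15, -20]
  [13, 19, 30, -22] -> [-22, 13, 19, 30] -> [-23, 12, 18, 29] -> [29, 18, 12, -23]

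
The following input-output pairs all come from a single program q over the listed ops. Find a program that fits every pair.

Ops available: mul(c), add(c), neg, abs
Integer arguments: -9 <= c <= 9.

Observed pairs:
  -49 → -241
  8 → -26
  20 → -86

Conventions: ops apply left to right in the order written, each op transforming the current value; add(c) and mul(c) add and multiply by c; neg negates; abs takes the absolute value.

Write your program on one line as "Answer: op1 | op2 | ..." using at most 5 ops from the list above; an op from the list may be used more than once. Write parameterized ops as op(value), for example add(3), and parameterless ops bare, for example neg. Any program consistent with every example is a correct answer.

add(-1) | abs | mul(-5) | add(9)

Check, running the answer program on each example:
  -49 -> -50 -> 50 -> -250 -> -241
  8 -> 7 -> 7 -> -35 -> -26
  20 -> 19 -> 19 -> -95 -> -86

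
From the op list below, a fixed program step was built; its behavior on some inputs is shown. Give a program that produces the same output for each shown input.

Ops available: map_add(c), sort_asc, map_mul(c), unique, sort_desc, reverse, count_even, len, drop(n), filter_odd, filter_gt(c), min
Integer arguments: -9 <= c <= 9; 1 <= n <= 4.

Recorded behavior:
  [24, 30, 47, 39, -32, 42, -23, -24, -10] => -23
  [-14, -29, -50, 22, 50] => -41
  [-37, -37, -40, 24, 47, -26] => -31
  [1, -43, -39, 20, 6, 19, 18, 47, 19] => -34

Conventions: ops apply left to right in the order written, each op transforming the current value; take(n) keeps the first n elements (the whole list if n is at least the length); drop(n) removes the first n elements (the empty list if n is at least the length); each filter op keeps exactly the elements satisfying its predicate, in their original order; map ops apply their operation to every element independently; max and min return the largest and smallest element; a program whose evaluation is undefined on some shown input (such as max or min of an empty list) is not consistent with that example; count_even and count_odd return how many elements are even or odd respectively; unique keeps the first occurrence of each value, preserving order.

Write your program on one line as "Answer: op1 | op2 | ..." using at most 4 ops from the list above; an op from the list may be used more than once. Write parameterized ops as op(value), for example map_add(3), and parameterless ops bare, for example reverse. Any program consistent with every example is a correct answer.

sort_asc | map_add(9) | min

Check, running the answer program on each example:
  [24, 30, 47, 39, -32, 42, -23, -24, -10] -> [-32, -24, -23, -10, 24, 30, 39, 42, 47] -> [-23, -15, -14, -1, 33, 39, 48, 51, 56] -> -23
  [-14, -29, -50, 22, 50] -> [-50, -29, -14, 22, 50] -> [-41, -20, -5, 31, 59] -> -41
  [-37, -37, -40, 24, 47, -26] -> [-40, -37, -37, -26, 24, 47] -> [-31, -28, -28, -17, 33, 56] -> -31
  [1, -43, -39, 20, 6, 19, 18, 47, 19] -> [-43, -39, 1, 6, 18, 19, 19, 20, 47] -> [-34, -30, 10, 15, 27, 28, 28, 29, 56] -> -34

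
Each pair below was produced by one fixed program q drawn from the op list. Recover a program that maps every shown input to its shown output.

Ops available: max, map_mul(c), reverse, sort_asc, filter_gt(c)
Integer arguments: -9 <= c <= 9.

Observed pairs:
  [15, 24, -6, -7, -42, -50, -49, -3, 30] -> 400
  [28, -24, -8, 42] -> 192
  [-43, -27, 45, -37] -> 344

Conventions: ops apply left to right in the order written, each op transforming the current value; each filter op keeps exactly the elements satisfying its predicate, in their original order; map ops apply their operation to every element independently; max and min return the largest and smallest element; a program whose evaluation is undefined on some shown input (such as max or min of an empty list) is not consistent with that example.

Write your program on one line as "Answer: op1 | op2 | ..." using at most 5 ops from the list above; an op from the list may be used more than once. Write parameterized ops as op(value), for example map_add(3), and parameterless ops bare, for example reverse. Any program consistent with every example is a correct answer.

reverse | map_mul(-8) | reverse | max

Check, running the answer program on each example:
  [15, 24, -6, -7, -42, -50, -49, -3, 30] -> [30, -3, -49, -50, -42, -7, -6, 24, 15] -> [-240, 24, 392, 400, 336, 56, 48, -192, -120] -> [-120, -192, 48, 56, 336, 400, 392, 24, -240] -> 400
  [28, -24, -8, 42] -> [42, -8, -24, 28] -> [-336, 64, 192, -224] -> [-224, 192, 64, -336] -> 192
  [-43, -27, 45, -37] -> [-37, 45, -27, -43] -> [296, -360, 216, 344] -> [344, 216, -360, 296] -> 344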